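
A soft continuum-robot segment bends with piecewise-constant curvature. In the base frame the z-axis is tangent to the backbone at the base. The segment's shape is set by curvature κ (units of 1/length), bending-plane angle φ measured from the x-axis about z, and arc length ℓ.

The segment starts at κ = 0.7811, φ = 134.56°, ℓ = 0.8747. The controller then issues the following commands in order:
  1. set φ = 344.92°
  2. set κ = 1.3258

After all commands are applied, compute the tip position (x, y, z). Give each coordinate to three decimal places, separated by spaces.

initial: κ=0.7811, φ=134.56°, ℓ=0.8747
cmd 1: set φ=344.92° → (κ,φ,ℓ)=(0.7811,344.92°,0.8747) → tip=(0.2775,-0.0748,0.8082)
cmd 2: set κ=1.3258 → (κ,φ,ℓ)=(1.3258,344.92°,0.8747) → tip=(0.4372,-0.1178,0.6914)

0.437 -0.118 0.691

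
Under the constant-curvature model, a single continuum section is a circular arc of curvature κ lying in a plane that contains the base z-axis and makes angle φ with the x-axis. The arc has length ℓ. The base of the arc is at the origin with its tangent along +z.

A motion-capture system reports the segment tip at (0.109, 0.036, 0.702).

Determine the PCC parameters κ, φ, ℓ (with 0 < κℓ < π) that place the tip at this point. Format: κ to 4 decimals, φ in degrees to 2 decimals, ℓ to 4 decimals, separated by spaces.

0.4537 18.28 0.7144

ρ = √(x²+y²) = √(0.109² + 0.036²) = 0.11479
φ = atan2(y, x) mod 360° = atan2(0.036, 0.109) = 18.2771°
|p|² = ρ² + z² = 0.11479² + 0.702² = 0.50598
κ = 2ρ / |p|² = 2×0.11479 / 0.50598 = 0.45374
θ = 2·atan2(ρ, z) = 2·atan2(0.11479, 0.702) = 0.32417 rad
ℓ = θ/κ = 0.32417/0.45374 = 0.71445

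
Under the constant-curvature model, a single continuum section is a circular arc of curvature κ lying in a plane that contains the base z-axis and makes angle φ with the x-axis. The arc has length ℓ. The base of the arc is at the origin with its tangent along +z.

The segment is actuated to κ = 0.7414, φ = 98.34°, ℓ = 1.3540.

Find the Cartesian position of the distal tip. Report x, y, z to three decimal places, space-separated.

θ = κ·ℓ = 0.7414 × 1.3540 = 1.00386 rad
ρ = (1 − cos θ)/κ = (1 − 0.53705)/0.7414 = 0.62442
z = sin θ / κ = 0.84355/0.7414 = 1.13778
x = ρ cos φ = 0.62442 × cos(98.34°) = -0.09057
y = ρ sin φ = 0.62442 × sin(98.34°) = 0.61782

-0.091 0.618 1.138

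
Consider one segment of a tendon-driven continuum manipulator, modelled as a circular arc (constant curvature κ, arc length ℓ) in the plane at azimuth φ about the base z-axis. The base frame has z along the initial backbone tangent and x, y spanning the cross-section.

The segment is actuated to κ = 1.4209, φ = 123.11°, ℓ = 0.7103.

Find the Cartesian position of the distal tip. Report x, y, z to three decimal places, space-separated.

θ = κ·ℓ = 1.4209 × 0.7103 = 1.00927 rad
ρ = (1 − cos θ)/κ = (1 − 0.53248)/1.4209 = 0.32903
z = sin θ / κ = 0.84644/1.4209 = 0.59571
x = ρ cos φ = 0.32903 × cos(123.11°) = -0.17973
y = ρ sin φ = 0.32903 × sin(123.11°) = 0.27560

-0.180 0.276 0.596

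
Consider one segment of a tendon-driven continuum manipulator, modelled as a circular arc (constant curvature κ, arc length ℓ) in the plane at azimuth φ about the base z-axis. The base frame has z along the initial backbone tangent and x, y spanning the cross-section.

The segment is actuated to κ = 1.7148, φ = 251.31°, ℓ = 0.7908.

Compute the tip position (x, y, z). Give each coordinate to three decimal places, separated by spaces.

-0.147 -0.435 0.570

θ = κ·ℓ = 1.7148 × 0.7908 = 1.35606 rad
ρ = (1 − cos θ)/κ = (1 − 0.21309)/1.7148 = 0.45890
z = sin θ / κ = 0.97703/1.7148 = 0.56977
x = ρ cos φ = 0.45890 × cos(251.31°) = -0.14705
y = ρ sin φ = 0.45890 × sin(251.31°) = -0.43470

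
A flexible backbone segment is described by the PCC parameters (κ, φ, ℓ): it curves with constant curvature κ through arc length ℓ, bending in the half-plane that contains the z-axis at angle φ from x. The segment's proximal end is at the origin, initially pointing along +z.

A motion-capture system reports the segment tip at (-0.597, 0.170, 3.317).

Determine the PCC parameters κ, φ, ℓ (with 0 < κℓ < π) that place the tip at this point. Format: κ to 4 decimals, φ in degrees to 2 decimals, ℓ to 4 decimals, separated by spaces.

ρ = √(x²+y²) = √(-0.597² + 0.170²) = 0.62073
φ = atan2(y, x) mod 360° = atan2(0.170, -0.597) = 164.1053°
|p|² = ρ² + z² = 0.62073² + 3.317² = 11.38780
κ = 2ρ / |p|² = 2×0.62073 / 11.38780 = 0.10902
θ = 2·atan2(ρ, z) = 2·atan2(0.62073, 3.317) = 0.36999 rad
ℓ = θ/κ = 0.36999/0.10902 = 3.39391

0.1090 164.11 3.3939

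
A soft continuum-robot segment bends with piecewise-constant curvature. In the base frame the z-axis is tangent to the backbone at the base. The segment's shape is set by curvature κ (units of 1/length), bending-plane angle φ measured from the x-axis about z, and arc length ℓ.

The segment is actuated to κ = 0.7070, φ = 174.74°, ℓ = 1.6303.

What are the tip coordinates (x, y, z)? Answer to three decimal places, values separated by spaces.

θ = κ·ℓ = 0.7070 × 1.6303 = 1.15262 rad
ρ = (1 − cos θ)/κ = (1 − 0.40609)/0.7070 = 0.84004
z = sin θ / κ = 0.91383/0.7070 = 1.29255
x = ρ cos φ = 0.84004 × cos(174.74°) = -0.83650
y = ρ sin φ = 0.84004 × sin(174.74°) = 0.07701

-0.837 0.077 1.293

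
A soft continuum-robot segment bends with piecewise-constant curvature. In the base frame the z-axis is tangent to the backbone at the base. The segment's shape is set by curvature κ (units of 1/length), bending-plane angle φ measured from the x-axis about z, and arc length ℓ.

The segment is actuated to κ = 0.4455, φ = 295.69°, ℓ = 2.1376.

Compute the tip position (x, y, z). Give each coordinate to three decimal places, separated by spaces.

θ = κ·ℓ = 0.4455 × 2.1376 = 0.95230 rad
ρ = (1 − cos θ)/κ = (1 − 0.57981)/0.4455 = 0.94319
z = sin θ / κ = 0.81475/0.4455 = 1.82885
x = ρ cos φ = 0.94319 × cos(295.69°) = 0.40887
y = ρ sin φ = 0.94319 × sin(295.69°) = -0.84996

0.409 -0.850 1.829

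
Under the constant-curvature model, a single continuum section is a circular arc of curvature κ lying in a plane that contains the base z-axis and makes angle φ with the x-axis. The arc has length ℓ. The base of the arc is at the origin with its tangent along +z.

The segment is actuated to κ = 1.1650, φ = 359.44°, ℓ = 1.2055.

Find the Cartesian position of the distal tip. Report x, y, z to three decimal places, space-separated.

0.716 -0.007 0.847

θ = κ·ℓ = 1.1650 × 1.2055 = 1.40441 rad
ρ = (1 − cos θ)/κ = (1 − 0.16562)/1.1650 = 0.71620
z = sin θ / κ = 0.98619/1.1650 = 0.84651
x = ρ cos φ = 0.71620 × cos(359.44°) = 0.71617
y = ρ sin φ = 0.71620 × sin(359.44°) = -0.00700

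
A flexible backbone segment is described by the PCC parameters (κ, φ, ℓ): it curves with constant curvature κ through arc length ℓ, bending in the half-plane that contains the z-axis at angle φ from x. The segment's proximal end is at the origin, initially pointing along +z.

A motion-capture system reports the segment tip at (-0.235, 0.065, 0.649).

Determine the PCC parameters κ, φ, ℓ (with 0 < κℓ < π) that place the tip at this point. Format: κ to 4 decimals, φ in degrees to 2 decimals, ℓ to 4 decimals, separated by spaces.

ρ = √(x²+y²) = √(-0.235² + 0.065²) = 0.24382
φ = atan2(y, x) mod 360° = atan2(0.065, -0.235) = 164.5388°
|p|² = ρ² + z² = 0.24382² + 0.649² = 0.48065
κ = 2ρ / |p|² = 2×0.24382 / 0.48065 = 1.01456
θ = 2·atan2(ρ, z) = 2·atan2(0.24382, 0.649) = 0.71875 rad
ℓ = θ/κ = 0.71875/1.01456 = 0.70844

1.0146 164.54 0.7084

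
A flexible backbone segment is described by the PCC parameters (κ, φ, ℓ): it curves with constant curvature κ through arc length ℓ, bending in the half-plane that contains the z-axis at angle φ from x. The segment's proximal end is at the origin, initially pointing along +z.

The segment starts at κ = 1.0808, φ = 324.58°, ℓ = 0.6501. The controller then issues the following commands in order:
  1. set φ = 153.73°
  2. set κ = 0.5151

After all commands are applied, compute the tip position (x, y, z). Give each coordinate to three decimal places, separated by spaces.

-0.097 0.048 0.638

initial: κ=1.0808, φ=324.58°, ℓ=0.6501
cmd 1: set φ=153.73° → (κ,φ,ℓ)=(1.0808,153.73°,0.6501) → tip=(-0.1965,0.0970,0.5979)
cmd 2: set κ=0.5151 → (κ,φ,ℓ)=(0.5151,153.73°,0.6501) → tip=(-0.0967,0.0477,0.6380)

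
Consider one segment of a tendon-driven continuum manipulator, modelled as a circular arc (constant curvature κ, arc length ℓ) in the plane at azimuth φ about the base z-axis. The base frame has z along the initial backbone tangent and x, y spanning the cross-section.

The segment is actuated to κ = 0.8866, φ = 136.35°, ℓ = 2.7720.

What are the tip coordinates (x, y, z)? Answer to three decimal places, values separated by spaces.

θ = κ·ℓ = 0.8866 × 2.7720 = 2.45766 rad
ρ = (1 − cos θ)/κ = (1 − -0.77509)/0.8866 = 2.00213
z = sin θ / κ = 0.63185/0.8866 = 0.71267
x = ρ cos φ = 2.00213 × cos(136.35°) = -1.44868
y = ρ sin φ = 2.00213 × sin(136.35°) = 1.38197

-1.449 1.382 0.713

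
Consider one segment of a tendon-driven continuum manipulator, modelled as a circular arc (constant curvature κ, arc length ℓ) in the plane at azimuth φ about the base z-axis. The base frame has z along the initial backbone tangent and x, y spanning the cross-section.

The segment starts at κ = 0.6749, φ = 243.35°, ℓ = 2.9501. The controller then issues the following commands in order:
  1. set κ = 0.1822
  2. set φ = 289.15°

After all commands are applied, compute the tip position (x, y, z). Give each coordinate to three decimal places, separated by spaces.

0.254 -0.731 2.810

initial: κ=0.6749, φ=243.35°, ℓ=2.9501
cmd 1: set κ=0.1822 → (κ,φ,ℓ)=(0.1822,243.35°,2.9501) → tip=(-0.3471,-0.6917,2.8101)
cmd 2: set φ=289.15° → (κ,φ,ℓ)=(0.1822,289.15°,2.9501) → tip=(0.2539,-0.7311,2.8101)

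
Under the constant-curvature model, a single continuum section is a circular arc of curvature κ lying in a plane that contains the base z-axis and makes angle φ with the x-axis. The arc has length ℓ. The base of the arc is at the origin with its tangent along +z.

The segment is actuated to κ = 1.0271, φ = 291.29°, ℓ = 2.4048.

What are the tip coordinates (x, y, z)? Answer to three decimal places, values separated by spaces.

0.630 -1.617 0.606

θ = κ·ℓ = 1.0271 × 2.4048 = 2.46997 rad
ρ = (1 − cos θ)/κ = (1 − -0.78281)/1.0271 = 1.73577
z = sin θ / κ = 0.62226/1.0271 = 0.60584
x = ρ cos φ = 1.73577 × cos(291.29°) = 0.63024
y = ρ sin φ = 1.73577 × sin(291.29°) = -1.61732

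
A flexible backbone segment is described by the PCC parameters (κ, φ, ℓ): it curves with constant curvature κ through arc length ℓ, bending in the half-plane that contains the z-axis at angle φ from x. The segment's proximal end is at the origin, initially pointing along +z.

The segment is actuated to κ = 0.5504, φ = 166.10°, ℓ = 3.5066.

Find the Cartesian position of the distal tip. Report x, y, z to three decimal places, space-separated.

-2.384 0.590 1.701

θ = κ·ℓ = 0.5504 × 3.5066 = 1.93003 rad
ρ = (1 − cos θ)/κ = (1 − -0.35156)/0.5504 = 2.45559
z = sin θ / κ = 0.93617/0.5504 = 1.70088
x = ρ cos φ = 2.45559 × cos(166.10°) = -2.38369
y = ρ sin φ = 2.45559 × sin(166.10°) = 0.58990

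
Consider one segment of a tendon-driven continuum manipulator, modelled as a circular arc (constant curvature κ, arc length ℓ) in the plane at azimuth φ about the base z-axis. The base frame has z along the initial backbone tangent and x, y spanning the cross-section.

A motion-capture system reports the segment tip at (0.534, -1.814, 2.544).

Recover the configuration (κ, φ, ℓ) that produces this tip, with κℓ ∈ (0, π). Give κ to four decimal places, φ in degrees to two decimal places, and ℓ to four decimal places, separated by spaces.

ρ = √(x²+y²) = √(0.534² + -1.814²) = 1.89097
φ = atan2(y, x) mod 360° = atan2(-1.814, 0.534) = 286.4032°
|p|² = ρ² + z² = 1.89097² + 2.544² = 10.04769
κ = 2ρ / |p|² = 2×1.89097 / 10.04769 = 0.37640
θ = 2·atan2(ρ, z) = 2·atan2(1.89097, 2.544) = 1.27840 rad
ℓ = θ/κ = 1.27840/0.37640 = 3.39641

0.3764 286.40 3.3964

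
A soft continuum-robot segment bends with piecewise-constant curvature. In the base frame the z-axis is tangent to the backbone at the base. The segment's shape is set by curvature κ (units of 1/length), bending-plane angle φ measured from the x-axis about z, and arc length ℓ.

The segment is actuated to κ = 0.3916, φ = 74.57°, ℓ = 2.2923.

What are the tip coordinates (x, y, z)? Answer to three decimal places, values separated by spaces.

θ = κ·ℓ = 0.3916 × 2.2923 = 0.89766 rad
ρ = (1 − cos θ)/κ = (1 − 0.62344)/0.3916 = 0.96160
z = sin θ / κ = 0.78187/0.3916 = 1.99661
x = ρ cos φ = 0.96160 × cos(74.57°) = 0.25584
y = ρ sin φ = 0.96160 × sin(74.57°) = 0.92694

0.256 0.927 1.997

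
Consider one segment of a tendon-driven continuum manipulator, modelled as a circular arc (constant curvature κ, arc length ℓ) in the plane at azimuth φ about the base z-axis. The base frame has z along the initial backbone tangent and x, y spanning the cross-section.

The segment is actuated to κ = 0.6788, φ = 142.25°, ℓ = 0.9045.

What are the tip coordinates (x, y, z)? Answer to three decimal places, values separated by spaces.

-0.213 0.165 0.849

θ = κ·ℓ = 0.6788 × 0.9045 = 0.61397 rad
ρ = (1 − cos θ)/κ = (1 − 0.81736)/0.6788 = 0.26906
z = sin θ / κ = 0.57612/0.6788 = 0.84873
x = ρ cos φ = 0.26906 × cos(142.25°) = -0.21274
y = ρ sin φ = 0.26906 × sin(142.25°) = 0.16472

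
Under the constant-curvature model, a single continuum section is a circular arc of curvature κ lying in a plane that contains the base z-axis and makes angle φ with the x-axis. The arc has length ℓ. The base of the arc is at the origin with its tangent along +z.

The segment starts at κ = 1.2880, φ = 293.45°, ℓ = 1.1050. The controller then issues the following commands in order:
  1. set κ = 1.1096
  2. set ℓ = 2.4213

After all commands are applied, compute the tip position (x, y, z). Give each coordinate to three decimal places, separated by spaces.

initial: κ=1.2880, φ=293.45°, ℓ=1.1050
cmd 1: set κ=1.1096 → (κ,φ,ℓ)=(1.1096,293.45°,1.1050) → tip=(0.2375,-0.5474,0.8482)
cmd 2: set ℓ=2.4213 → (κ,φ,ℓ)=(1.1096,293.45°,2.4213) → tip=(0.6808,-1.5695,0.3960)

0.681 -1.569 0.396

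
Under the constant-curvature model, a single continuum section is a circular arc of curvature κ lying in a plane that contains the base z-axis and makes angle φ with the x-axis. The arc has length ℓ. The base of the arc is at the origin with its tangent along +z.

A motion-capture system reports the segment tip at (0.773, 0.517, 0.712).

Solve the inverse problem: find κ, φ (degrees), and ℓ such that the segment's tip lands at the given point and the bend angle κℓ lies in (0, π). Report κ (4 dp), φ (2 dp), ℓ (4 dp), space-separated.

1.3559 33.78 1.3532

ρ = √(x²+y²) = √(0.773² + 0.517²) = 0.92996
φ = atan2(y, x) mod 360° = atan2(0.517, 0.773) = 33.7755°
|p|² = ρ² + z² = 0.92996² + 0.712² = 1.37176
κ = 2ρ / |p|² = 2×0.92996 / 1.37176 = 1.35586
θ = 2·atan2(ρ, z) = 2·atan2(0.92996, 0.712) = 1.83474 rad
ℓ = θ/κ = 1.83474/1.35586 = 1.35319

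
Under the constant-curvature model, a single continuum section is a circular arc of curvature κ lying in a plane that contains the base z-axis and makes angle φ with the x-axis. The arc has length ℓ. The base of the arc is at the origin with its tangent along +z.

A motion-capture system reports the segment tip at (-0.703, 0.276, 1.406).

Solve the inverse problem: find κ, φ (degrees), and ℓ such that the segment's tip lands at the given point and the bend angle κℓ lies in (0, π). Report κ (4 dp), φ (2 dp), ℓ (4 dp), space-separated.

ρ = √(x²+y²) = √(-0.703² + 0.276²) = 0.75524
φ = atan2(y, x) mod 360° = atan2(0.276, -0.703) = 158.5649°
|p|² = ρ² + z² = 0.75524² + 1.406² = 2.54722
κ = 2ρ / |p|² = 2×0.75524 / 2.54722 = 0.59299
θ = 2·atan2(ρ, z) = 2·atan2(0.75524, 1.406) = 0.98585 rad
ℓ = θ/κ = 0.98585/0.59299 = 1.66251

0.5930 158.56 1.6625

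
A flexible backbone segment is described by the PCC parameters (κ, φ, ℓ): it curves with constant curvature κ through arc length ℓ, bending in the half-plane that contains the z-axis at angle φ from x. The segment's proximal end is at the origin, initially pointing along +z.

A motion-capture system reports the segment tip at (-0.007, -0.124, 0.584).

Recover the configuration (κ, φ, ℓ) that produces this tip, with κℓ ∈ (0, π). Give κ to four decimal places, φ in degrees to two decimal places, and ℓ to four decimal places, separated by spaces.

0.6968 266.77 0.6015

ρ = √(x²+y²) = √(-0.007² + -0.124²) = 0.12420
φ = atan2(y, x) mod 360° = atan2(-0.124, -0.007) = 266.7690°
|p|² = ρ² + z² = 0.12420² + 0.584² = 0.35648
κ = 2ρ / |p|² = 2×0.12420 / 0.35648 = 0.69680
θ = 2·atan2(ρ, z) = 2·atan2(0.12420, 0.584) = 0.41909 rad
ℓ = θ/κ = 0.41909/0.69680 = 0.60145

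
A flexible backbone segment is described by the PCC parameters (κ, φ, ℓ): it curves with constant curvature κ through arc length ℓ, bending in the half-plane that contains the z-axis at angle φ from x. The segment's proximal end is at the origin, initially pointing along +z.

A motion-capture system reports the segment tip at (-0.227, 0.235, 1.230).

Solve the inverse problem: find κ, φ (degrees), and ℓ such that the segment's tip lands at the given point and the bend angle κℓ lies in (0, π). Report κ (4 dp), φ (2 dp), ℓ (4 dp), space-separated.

ρ = √(x²+y²) = √(-0.227² + 0.235²) = 0.32673
φ = atan2(y, x) mod 360° = atan2(0.235, -0.227) = 134.0080°
|p|² = ρ² + z² = 0.32673² + 1.230² = 1.61965
κ = 2ρ / |p|² = 2×0.32673 / 1.61965 = 0.40346
θ = 2·atan2(ρ, z) = 2·atan2(0.32673, 1.230) = 0.51928 rad
ℓ = θ/κ = 0.51928/0.40346 = 1.28707

0.4035 134.01 1.2871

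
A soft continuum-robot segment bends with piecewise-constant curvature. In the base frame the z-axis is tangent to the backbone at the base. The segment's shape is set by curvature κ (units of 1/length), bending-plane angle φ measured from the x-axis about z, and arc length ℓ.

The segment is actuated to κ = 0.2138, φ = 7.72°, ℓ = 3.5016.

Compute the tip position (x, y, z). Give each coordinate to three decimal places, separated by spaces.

1.239 0.168 3.184

θ = κ·ℓ = 0.2138 × 3.5016 = 0.74864 rad
ρ = (1 − cos θ)/κ = (1 − 0.73261)/0.2138 = 1.25064
z = sin θ / κ = 0.68064/0.2138 = 3.18356
x = ρ cos φ = 1.25064 × cos(7.72°) = 1.23930
y = ρ sin φ = 1.25064 × sin(7.72°) = 0.16800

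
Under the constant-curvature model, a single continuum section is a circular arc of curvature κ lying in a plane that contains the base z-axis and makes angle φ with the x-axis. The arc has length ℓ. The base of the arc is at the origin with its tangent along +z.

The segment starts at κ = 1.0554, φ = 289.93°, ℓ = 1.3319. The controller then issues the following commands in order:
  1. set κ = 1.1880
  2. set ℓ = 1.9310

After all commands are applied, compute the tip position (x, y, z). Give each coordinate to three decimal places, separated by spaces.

initial: κ=1.0554, φ=289.93°, ℓ=1.3319
cmd 1: set κ=1.1880 → (κ,φ,ℓ)=(1.1880,289.93°,1.3319) → tip=(0.2902,-0.8004,0.8417)
cmd 2: set ℓ=1.9310 → (κ,φ,ℓ)=(1.1880,289.93°,1.9310) → tip=(0.4768,-1.3151,0.6310)

0.477 -1.315 0.631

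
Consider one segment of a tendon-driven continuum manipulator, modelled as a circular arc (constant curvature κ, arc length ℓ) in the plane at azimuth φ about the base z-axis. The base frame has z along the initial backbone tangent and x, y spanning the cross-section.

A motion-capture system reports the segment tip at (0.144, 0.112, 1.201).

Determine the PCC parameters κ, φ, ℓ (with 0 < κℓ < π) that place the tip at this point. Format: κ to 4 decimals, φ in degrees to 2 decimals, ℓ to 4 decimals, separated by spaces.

ρ = √(x²+y²) = √(0.144² + 0.112²) = 0.18243
φ = atan2(y, x) mod 360° = atan2(0.112, 0.144) = 37.8750°
|p|² = ρ² + z² = 0.18243² + 1.201² = 1.47568
κ = 2ρ / |p|² = 2×0.18243 / 1.47568 = 0.24725
θ = 2·atan2(ρ, z) = 2·atan2(0.18243, 1.201) = 0.30149 rad
ℓ = θ/κ = 0.30149/0.24725 = 1.21939

0.2472 37.87 1.2194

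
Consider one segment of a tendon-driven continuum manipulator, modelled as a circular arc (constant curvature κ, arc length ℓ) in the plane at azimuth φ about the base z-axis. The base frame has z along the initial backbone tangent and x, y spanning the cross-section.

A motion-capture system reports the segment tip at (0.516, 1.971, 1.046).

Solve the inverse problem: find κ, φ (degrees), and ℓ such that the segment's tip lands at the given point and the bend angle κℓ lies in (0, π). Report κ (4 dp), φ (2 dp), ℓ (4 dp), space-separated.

0.7769 75.33 2.8228

ρ = √(x²+y²) = √(0.516² + 1.971²) = 2.03742
φ = atan2(y, x) mod 360° = atan2(1.971, 0.516) = 75.3294°
|p|² = ρ² + z² = 2.03742² + 1.046² = 5.24521
κ = 2ρ / |p|² = 2×2.03742 / 5.24521 = 0.77687
θ = 2·atan2(ρ, z) = 2·atan2(2.03742, 1.046) = 2.19298 rad
ℓ = θ/κ = 2.19298/0.77687 = 2.82284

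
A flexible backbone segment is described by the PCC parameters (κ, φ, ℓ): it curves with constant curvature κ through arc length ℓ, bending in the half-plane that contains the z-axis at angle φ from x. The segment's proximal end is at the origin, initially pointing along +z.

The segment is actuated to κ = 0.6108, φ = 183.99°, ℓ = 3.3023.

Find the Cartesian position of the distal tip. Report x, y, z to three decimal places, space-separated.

θ = κ·ℓ = 0.6108 × 3.3023 = 2.01704 rad
ρ = (1 − cos θ)/κ = (1 − -0.43158)/0.6108 = 2.34379
z = sin θ / κ = 0.90207/0.6108 = 1.47687
x = ρ cos φ = 2.34379 × cos(183.99°) = -2.33811
y = ρ sin φ = 2.34379 × sin(183.99°) = -0.16309

-2.338 -0.163 1.477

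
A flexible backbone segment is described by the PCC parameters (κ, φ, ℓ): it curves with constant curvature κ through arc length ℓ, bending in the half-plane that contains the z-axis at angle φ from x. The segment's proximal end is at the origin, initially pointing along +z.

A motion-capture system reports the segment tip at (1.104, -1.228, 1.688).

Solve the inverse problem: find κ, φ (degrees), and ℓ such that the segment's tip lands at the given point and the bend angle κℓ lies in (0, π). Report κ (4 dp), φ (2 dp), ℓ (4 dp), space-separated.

0.5923 311.96 2.6150

ρ = √(x²+y²) = √(1.104² + -1.228²) = 1.65130
φ = atan2(y, x) mod 360° = atan2(-1.228, 1.104) = 311.9563°
|p|² = ρ² + z² = 1.65130² + 1.688² = 5.57614
κ = 2ρ / |p|² = 2×1.65130 / 5.57614 = 0.59227
θ = 2·atan2(ρ, z) = 2·atan2(1.65130, 1.688) = 1.54882 rad
ℓ = θ/κ = 1.54882/0.59227 = 2.61504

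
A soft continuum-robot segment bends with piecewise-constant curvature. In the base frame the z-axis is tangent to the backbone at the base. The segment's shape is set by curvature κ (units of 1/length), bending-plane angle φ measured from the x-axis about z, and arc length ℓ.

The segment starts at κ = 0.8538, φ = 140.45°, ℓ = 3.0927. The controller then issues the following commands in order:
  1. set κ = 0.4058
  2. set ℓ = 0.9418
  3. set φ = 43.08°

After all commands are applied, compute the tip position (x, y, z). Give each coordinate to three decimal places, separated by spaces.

0.130 0.121 0.919

initial: κ=0.8538, φ=140.45°, ℓ=3.0927
cmd 1: set κ=0.4058 → (κ,φ,ℓ)=(0.4058,140.45°,3.0927) → tip=(-1.3100,1.0818,2.3424)
cmd 2: set ℓ=0.9418 → (κ,φ,ℓ)=(0.4058,140.45°,0.9418) → tip=(-0.1371,0.1132,0.9190)
cmd 3: set φ=43.08° → (κ,φ,ℓ)=(0.4058,43.08°,0.9418) → tip=(0.1299,0.1214,0.9190)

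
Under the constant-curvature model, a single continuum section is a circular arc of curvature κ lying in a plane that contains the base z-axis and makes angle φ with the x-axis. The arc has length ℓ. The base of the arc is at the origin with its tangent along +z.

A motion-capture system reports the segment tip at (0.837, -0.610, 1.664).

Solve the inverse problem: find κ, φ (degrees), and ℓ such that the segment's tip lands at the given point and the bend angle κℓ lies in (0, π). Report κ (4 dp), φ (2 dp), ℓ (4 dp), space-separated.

ρ = √(x²+y²) = √(0.837² + -0.610²) = 1.03570
φ = atan2(y, x) mod 360° = atan2(-0.610, 0.837) = 323.9157°
|p|² = ρ² + z² = 1.03570² + 1.664² = 3.84156
κ = 2ρ / |p|² = 2×1.03570 / 3.84156 = 0.53921
θ = 2·atan2(ρ, z) = 2·atan2(1.03570, 1.664) = 1.11348 rad
ℓ = θ/κ = 1.11348/0.53921 = 2.06503

0.5392 323.92 2.0650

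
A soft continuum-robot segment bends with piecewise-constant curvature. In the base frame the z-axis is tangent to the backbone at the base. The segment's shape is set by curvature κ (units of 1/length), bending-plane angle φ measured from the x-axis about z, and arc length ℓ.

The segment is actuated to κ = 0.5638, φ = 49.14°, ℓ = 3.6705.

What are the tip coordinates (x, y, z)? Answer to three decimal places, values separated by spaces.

1.715 1.983 1.558

θ = κ·ℓ = 0.5638 × 3.6705 = 2.06943 rad
ρ = (1 − cos θ)/κ = (1 − -0.47822)/0.5638 = 2.62189
z = sin θ / κ = 0.87824/0.5638 = 1.55771
x = ρ cos φ = 2.62189 × cos(49.14°) = 1.71528
y = ρ sin φ = 2.62189 × sin(49.14°) = 1.98297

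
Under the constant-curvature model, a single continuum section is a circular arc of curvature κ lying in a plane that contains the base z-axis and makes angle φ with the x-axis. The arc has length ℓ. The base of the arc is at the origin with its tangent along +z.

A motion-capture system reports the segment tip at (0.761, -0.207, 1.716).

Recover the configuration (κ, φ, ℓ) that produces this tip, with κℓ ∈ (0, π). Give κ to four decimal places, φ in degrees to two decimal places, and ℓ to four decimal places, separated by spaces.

ρ = √(x²+y²) = √(0.761² + -0.207²) = 0.78865
φ = atan2(y, x) mod 360° = atan2(-0.207, 0.761) = 344.7831°
|p|² = ρ² + z² = 0.78865² + 1.716² = 3.56663
κ = 2ρ / |p|² = 2×0.78865 / 3.56663 = 0.44224
θ = 2·atan2(ρ, z) = 2·atan2(0.78865, 1.716) = 0.86160 rad
ℓ = θ/κ = 0.86160/0.44224 = 1.94826

0.4422 344.78 1.9483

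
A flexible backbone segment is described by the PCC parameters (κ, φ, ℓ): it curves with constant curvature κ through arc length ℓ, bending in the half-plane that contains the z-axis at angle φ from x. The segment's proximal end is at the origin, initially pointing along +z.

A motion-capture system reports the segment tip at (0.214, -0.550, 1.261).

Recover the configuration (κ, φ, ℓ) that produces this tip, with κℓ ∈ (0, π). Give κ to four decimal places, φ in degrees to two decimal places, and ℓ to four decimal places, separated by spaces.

ρ = √(x²+y²) = √(0.214² + -0.550²) = 0.59017
φ = atan2(y, x) mod 360° = atan2(-0.550, 0.214) = 291.2606°
|p|² = ρ² + z² = 0.59017² + 1.261² = 1.93842
κ = 2ρ / |p|² = 2×0.59017 / 1.93842 = 0.60892
θ = 2·atan2(ρ, z) = 2·atan2(0.59017, 1.261) = 0.87547 rad
ℓ = θ/κ = 0.87547/0.60892 = 1.43775

0.6089 291.26 1.4377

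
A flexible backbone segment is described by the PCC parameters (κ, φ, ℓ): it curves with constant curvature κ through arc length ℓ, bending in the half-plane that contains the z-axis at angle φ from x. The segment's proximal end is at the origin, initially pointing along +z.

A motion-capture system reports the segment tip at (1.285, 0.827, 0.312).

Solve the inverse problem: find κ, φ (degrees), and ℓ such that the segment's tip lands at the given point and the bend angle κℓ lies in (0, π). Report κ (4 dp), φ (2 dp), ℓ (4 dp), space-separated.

ρ = √(x²+y²) = √(1.285² + 0.827²) = 1.52812
φ = atan2(y, x) mod 360° = atan2(0.827, 1.285) = 32.7645°
|p|² = ρ² + z² = 1.52812² + 0.312² = 2.43250
κ = 2ρ / |p|² = 2×1.52812 / 2.43250 = 1.25642
θ = 2·atan2(ρ, z) = 2·atan2(1.52812, 0.312) = 2.73878 rad
ℓ = θ/κ = 2.73878/1.25642 = 2.17983

1.2564 32.76 2.1798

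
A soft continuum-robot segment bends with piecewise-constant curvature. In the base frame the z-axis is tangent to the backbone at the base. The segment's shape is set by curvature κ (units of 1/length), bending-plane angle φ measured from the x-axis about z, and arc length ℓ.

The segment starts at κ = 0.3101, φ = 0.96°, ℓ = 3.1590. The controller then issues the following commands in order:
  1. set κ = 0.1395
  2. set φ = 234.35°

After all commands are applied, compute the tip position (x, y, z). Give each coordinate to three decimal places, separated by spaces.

-0.399 -0.557 3.058

initial: κ=0.3101, φ=0.96°, ℓ=3.1590
cmd 1: set κ=0.1395 → (κ,φ,ℓ)=(0.1395,0.96°,3.1590) → tip=(0.6848,0.0115,3.0577)
cmd 2: set φ=234.35° → (κ,φ,ℓ)=(0.1395,234.35°,3.1590) → tip=(-0.3992,-0.5565,3.0577)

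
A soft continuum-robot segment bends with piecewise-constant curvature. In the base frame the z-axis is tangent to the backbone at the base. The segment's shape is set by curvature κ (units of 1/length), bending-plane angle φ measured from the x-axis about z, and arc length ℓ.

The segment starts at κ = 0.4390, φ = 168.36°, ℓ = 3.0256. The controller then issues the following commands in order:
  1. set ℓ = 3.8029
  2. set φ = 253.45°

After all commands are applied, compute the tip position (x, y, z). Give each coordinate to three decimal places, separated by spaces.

initial: κ=0.4390, φ=168.36°, ℓ=3.0256
cmd 1: set ℓ=3.8029 → (κ,φ,ℓ)=(0.4390,168.36°,3.8029) → tip=(-2.4509,0.5049,2.2668)
cmd 2: set φ=253.45° → (κ,φ,ℓ)=(0.4390,253.45°,3.8029) → tip=(-0.7128,-2.3986,2.2668)

-0.713 -2.399 2.267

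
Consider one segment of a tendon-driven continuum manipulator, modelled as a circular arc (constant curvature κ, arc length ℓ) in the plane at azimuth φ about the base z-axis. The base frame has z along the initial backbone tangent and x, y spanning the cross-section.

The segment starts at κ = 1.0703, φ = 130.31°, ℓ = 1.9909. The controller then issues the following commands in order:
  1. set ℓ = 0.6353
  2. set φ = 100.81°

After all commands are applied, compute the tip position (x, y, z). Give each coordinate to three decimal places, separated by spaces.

initial: κ=1.0703, φ=130.31°, ℓ=1.9909
cmd 1: set ℓ=0.6353 → (κ,φ,ℓ)=(1.0703,130.31°,0.6353) → tip=(-0.1344,0.1585,0.5875)
cmd 2: set φ=100.81° → (κ,φ,ℓ)=(1.0703,100.81°,0.6353) → tip=(-0.0390,0.2041,0.5875)

-0.039 0.204 0.587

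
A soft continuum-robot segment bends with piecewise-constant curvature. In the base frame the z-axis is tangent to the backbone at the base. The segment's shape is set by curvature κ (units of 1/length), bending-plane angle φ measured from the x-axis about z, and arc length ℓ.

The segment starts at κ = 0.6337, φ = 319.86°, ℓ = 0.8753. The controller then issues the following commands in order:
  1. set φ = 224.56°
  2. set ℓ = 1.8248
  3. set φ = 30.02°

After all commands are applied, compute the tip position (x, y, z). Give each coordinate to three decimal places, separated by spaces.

0.816 0.472 1.444

initial: κ=0.6337, φ=319.86°, ℓ=0.8753
cmd 1: set φ=224.56° → (κ,φ,ℓ)=(0.6337,224.56°,0.8753) → tip=(-0.1686,-0.1660,0.8311)
cmd 2: set ℓ=1.8248 → (κ,φ,ℓ)=(0.6337,224.56°,1.8248) → tip=(-0.6716,-0.6614,1.4445)
cmd 3: set φ=30.02° → (κ,φ,ℓ)=(0.6337,30.02°,1.8248) → tip=(0.8162,0.4716,1.4445)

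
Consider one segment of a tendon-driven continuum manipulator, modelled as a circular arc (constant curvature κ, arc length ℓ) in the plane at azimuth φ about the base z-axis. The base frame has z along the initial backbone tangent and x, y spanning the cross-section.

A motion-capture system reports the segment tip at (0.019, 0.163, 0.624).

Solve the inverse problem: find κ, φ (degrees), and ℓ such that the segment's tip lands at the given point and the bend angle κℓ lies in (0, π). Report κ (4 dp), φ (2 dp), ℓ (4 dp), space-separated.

ρ = √(x²+y²) = √(0.019² + 0.163²) = 0.16410
φ = atan2(y, x) mod 360° = atan2(0.163, 0.019) = 83.3514°
|p|² = ρ² + z² = 0.16410² + 0.624² = 0.41631
κ = 2ρ / |p|² = 2×0.16410 / 0.41631 = 0.78838
θ = 2·atan2(ρ, z) = 2·atan2(0.16410, 0.624) = 0.51433 rad
ℓ = θ/κ = 0.51433/0.78838 = 0.65238

0.7884 83.35 0.6524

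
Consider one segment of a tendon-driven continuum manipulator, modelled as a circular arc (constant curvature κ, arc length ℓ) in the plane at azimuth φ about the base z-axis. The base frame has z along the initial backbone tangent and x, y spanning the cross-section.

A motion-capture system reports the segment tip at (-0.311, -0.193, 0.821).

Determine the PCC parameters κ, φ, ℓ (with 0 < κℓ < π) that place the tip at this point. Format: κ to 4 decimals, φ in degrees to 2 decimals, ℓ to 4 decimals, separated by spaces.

ρ = √(x²+y²) = √(-0.311² + -0.193²) = 0.36602
φ = atan2(y, x) mod 360° = atan2(-0.193, -0.311) = 211.8229°
|p|² = ρ² + z² = 0.36602² + 0.821² = 0.80801
κ = 2ρ / |p|² = 2×0.36602 / 0.80801 = 0.90598
θ = 2·atan2(ρ, z) = 2·atan2(0.36602, 0.821) = 0.83875 rad
ℓ = θ/κ = 0.83875/0.90598 = 0.92579

0.9060 211.82 0.9258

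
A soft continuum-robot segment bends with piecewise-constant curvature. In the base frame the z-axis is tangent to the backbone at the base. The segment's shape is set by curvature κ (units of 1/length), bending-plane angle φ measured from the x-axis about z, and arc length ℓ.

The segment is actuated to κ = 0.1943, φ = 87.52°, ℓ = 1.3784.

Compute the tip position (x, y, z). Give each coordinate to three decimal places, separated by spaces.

0.008 0.183 1.362

θ = κ·ℓ = 0.1943 × 1.3784 = 0.26782 rad
ρ = (1 − cos θ)/κ = (1 − 0.96435)/0.1943 = 0.18348
z = sin θ / κ = 0.26463/0.1943 = 1.36198
x = ρ cos φ = 0.18348 × cos(87.52°) = 0.00794
y = ρ sin φ = 0.18348 × sin(87.52°) = 0.18331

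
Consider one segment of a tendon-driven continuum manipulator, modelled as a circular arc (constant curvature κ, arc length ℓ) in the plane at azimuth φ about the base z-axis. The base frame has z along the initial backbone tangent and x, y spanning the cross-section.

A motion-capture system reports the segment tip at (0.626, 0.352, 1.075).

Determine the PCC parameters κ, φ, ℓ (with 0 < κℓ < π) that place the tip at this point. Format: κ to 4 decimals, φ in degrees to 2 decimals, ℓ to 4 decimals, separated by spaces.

ρ = √(x²+y²) = √(0.626² + 0.352²) = 0.71818
φ = atan2(y, x) mod 360° = atan2(0.352, 0.626) = 29.3491°
|p|² = ρ² + z² = 0.71818² + 1.075² = 1.67141
κ = 2ρ / |p|² = 2×0.71818 / 1.67141 = 0.85937
θ = 2·atan2(ρ, z) = 2·atan2(0.71818, 1.075) = 1.17795 rad
ℓ = θ/κ = 1.17795/0.85937 = 1.37071

0.8594 29.35 1.3707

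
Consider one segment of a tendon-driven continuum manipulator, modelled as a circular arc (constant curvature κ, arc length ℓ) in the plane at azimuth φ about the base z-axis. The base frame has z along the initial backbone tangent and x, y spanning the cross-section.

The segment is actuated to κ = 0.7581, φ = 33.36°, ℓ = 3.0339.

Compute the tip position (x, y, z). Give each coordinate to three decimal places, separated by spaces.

θ = κ·ℓ = 0.7581 × 3.0339 = 2.30000 rad
ρ = (1 − cos θ)/κ = (1 − -0.66628)/0.7581 = 2.19796
z = sin θ / κ = 0.74571/0.7581 = 0.98365
x = ρ cos φ = 2.19796 × cos(33.36°) = 1.83581
y = ρ sin φ = 2.19796 × sin(33.36°) = 1.20865

1.836 1.209 0.984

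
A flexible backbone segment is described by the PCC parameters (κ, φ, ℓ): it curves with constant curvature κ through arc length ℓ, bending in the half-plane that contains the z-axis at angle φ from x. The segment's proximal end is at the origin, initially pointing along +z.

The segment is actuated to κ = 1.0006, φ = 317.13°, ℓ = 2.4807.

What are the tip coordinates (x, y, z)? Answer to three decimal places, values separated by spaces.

1.311 -1.217 0.612

θ = κ·ℓ = 1.0006 × 2.4807 = 2.48219 rad
ρ = (1 − cos θ)/κ = (1 − -0.79036)/1.0006 = 1.78928
z = sin θ / κ = 0.61265/1.0006 = 0.61228
x = ρ cos φ = 1.78928 × cos(317.13°) = 1.31136
y = ρ sin φ = 1.78928 × sin(317.13°) = -1.21732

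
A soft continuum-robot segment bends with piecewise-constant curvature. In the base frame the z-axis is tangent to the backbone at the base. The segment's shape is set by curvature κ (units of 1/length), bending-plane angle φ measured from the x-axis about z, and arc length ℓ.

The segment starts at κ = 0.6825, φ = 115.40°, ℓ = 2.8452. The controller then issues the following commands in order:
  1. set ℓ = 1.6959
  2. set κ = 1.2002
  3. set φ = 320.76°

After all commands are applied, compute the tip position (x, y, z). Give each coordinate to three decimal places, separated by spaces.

0.934 -0.763 0.745

initial: κ=0.6825, φ=115.40°, ℓ=2.8452
cmd 1: set ℓ=1.6959 → (κ,φ,ℓ)=(0.6825,115.40°,1.6959) → tip=(-0.3760,0.7919,1.3418)
cmd 2: set κ=1.2002 → (κ,φ,ℓ)=(1.2002,115.40°,1.6959) → tip=(-0.5175,1.0899,0.7449)
cmd 3: set φ=320.76° → (κ,φ,ℓ)=(1.2002,320.76°,1.6959) → tip=(0.9345,-0.7632,0.7449)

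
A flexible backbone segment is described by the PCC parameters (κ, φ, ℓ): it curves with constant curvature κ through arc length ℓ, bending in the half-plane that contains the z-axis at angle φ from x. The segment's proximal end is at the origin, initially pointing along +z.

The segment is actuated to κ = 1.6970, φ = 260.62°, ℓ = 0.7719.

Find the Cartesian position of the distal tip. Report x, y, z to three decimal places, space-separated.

-0.071 -0.431 0.569

θ = κ·ℓ = 1.6970 × 0.7719 = 1.30991 rad
ρ = (1 − cos θ)/κ = (1 − 0.25793)/1.6970 = 0.43728
z = sin θ / κ = 0.96616/1.6970 = 0.56934
x = ρ cos φ = 0.43728 × cos(260.62°) = -0.07127
y = ρ sin φ = 0.43728 × sin(260.62°) = -0.43143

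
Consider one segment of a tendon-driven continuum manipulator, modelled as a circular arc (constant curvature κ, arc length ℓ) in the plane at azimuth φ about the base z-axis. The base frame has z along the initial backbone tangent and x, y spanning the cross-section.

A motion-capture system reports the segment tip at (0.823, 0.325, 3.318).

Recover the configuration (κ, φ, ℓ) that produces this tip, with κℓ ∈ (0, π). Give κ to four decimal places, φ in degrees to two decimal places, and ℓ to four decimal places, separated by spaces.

ρ = √(x²+y²) = √(0.823² + 0.325²) = 0.88485
φ = atan2(y, x) mod 360° = atan2(0.325, 0.823) = 21.5489°
|p|² = ρ² + z² = 0.88485² + 3.318² = 11.79208
κ = 2ρ / |p|² = 2×0.88485 / 11.79208 = 0.15007
θ = 2·atan2(ρ, z) = 2·atan2(0.88485, 3.318) = 0.52123 rad
ℓ = θ/κ = 0.52123/0.15007 = 3.47314

0.1501 21.55 3.4731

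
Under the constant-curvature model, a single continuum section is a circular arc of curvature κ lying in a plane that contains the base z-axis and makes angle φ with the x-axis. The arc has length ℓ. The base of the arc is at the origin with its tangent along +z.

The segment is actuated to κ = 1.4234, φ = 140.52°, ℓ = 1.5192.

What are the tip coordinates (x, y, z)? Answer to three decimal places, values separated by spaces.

-0.845 0.696 0.583

θ = κ·ℓ = 1.4234 × 1.5192 = 2.16243 rad
ρ = (1 − cos θ)/κ = (1 − -0.55772)/1.4234 = 1.09436
z = sin θ / κ = 0.83003/1.4234 = 0.58313
x = ρ cos φ = 1.09436 × cos(140.52°) = -0.84468
y = ρ sin φ = 1.09436 × sin(140.52°) = 0.69581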